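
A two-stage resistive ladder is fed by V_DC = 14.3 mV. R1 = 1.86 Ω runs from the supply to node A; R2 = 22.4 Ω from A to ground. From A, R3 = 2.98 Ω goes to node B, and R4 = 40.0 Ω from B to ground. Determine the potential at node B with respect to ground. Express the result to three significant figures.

Looking into the second stage from A: R3 + R4 = 42.98 Ω appears in parallel with R2.
R2 ‖ (R3+R4) = 14.73 Ω.
So V_A = 14.3 × 0.8879 = 12.70 mV.
Stage 2 is unloaded, so V_B = V_A · R4/(R3+R4) = 12.70 × 40.0/42.98 = 11.82 mV.

V_B ≈ 11.8 mV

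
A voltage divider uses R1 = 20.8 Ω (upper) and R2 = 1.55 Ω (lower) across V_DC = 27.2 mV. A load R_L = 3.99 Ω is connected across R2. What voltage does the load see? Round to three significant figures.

R2 ‖ R_L = (1.55 × 3.99)/(1.55 + 3.99) = 1.116 Ω.
Then V_out = V_DC · R2'/(R1 + R2') = 27.2 × 1.116/21.92 = 1.385 mV.

V_out ≈ 1.39 mV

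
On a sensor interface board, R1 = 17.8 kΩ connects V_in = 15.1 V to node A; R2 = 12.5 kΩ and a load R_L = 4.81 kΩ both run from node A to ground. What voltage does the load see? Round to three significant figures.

V_out ≈ 2.47 V

R2 ‖ R_L = (12.5 × 4.81)/(12.5 + 4.81) = 3.473 kΩ.
Now apply the divider: V_out = 15.1 × 0.1633 = 2.465 V.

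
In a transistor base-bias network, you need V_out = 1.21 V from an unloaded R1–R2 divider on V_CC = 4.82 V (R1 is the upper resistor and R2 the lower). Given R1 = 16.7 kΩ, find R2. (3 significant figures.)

V_out/V_CC = R2/(R1+R2) = 0.2510.
So R2 = R1 · V_out/(V_CC − V_out) = 16.7 × 1.21/(4.82 − 1.21) = 16.7 × 0.3352 = 5.598 kΩ.

R2 ≈ 5.60 kΩ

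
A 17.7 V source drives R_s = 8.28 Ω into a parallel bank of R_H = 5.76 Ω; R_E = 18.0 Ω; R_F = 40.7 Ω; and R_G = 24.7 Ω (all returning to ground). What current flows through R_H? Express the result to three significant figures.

Combine the parallel branches: R_p = (1/5.76 + 1/18.0 + 1/40.7 + 1/24.7)⁻¹ = 3.399 Ω.
Node voltage V_A = V_CC · R_p/(R_s + R_p) = 17.7 × 0.2910 = 5.151 V.
I(R_H) = V_A / R_H = 5.151/5.76 = 0.8943 A.
(Equivalently: I_total = 1.516 A, then current-divider fraction G_k/ΣG = 0.5901.)

I ≈ 0.894 A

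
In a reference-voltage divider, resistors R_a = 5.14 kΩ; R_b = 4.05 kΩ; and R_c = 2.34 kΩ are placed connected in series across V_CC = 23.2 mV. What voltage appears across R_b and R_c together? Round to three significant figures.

V ≈ 12.9 mV

ΣR = 5.14 + 4.05 + 2.34 = 11.53 kΩ.
R_{R_b..R_c} = 4.05 + 2.34 = 6.390 kΩ.
By the voltage-divider rule, V = 23.2 × 6.390/11.53 = 12.86 mV.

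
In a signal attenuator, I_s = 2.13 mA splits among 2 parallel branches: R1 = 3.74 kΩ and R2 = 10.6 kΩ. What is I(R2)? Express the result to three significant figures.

I ≈ 0.556 mA

With just two branches, the current splits inversely with resistance.
So I = 2.13 × 3.74/14.34 = 0.5555 mA.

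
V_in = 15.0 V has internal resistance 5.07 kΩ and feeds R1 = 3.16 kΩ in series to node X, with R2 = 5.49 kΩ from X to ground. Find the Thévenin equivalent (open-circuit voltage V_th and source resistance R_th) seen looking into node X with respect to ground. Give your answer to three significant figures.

R1' = 5.07 + 3.16 = 8.230 kΩ (source resistance + R1).
Open-circuit (no load on X): V_th = V_in · R2/(R1' + R2) = 15.0 × 5.49/(8.230 + 5.49) = 6.002 V.
Zeroing V_in shorts the top of R1' to ground, so R_th = R1' ‖ R2 = 3.293 kΩ.

V_th ≈ 6.00 V, R_th ≈ 3.29 kΩ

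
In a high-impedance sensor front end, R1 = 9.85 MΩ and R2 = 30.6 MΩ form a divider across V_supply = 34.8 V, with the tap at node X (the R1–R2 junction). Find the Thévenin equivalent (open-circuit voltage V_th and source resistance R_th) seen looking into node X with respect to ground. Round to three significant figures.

Open-circuit (no load on X): V_th = V_supply · R2/(R1 + R2) = 34.8 × 30.6/(9.850 + 30.6) = 26.33 V.
Looking into X with the source shorted: R_th = R1·R2/(R1+R2) = 9.850 × 30.6/40.45 = 7.451 MΩ.

V_th ≈ 26.3 V, R_th ≈ 7.45 MΩ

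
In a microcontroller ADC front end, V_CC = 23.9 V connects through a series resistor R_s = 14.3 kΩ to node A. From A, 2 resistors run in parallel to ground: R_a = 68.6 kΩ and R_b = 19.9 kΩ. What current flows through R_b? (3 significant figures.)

Combine the parallel branches: R_p = (1/68.6 + 1/19.9)⁻¹ = 15.43 kΩ.
V_A by voltage divider: V_A = 23.9 × 15.43/(14.3 + 15.43) = 12.40 V.
Branch current I = V_A/R_b = 12.40/19.9 = 0.6232 mA.
(Equivalently: I_total = 0.8040 mA, then current-divider fraction G_k/ΣG = 0.7751.)

I ≈ 0.623 mA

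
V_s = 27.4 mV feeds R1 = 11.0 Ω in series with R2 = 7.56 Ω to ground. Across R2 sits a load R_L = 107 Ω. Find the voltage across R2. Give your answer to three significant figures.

V_out ≈ 10.7 mV

First combine the lower leg with the load: R2 ‖ R_L = 7.061 Ω.
Now apply the divider: V_out = 27.4 × 0.3910 = 10.71 mV.
(Unloaded it would be 11.2 mV; the load pulls it down.)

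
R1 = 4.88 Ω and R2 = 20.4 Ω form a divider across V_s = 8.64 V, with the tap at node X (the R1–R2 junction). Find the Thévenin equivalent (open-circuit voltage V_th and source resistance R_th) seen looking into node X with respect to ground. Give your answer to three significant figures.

V_th ≈ 6.97 V, R_th ≈ 3.94 Ω

V_th is the unloaded tap voltage: V_s · R2/(R1+R2) = 8.64 × 0.8070 = 6.972 V.
Zeroing V_s shorts the top of R1 to ground, so R_th = R1 ‖ R2 = 3.938 Ω.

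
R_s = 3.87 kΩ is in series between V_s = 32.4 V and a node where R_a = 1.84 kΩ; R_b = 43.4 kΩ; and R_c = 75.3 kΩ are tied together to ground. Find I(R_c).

Equivalent of the parallel group: R_p = 1.725 kΩ.
V_A by voltage divider: V_A = 32.4 × 1.725/(3.87 + 1.725) = 9.988 V.
I(R_c) = V_A / R_c = 9.988/75.3 = 0.1326 mA.

I ≈ 0.133 mA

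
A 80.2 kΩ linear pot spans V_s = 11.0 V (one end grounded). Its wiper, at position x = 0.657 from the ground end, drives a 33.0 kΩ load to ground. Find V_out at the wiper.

V_out ≈ 4.67 V

Split the track: R_lower = x·R_p = 52.69 kΩ, R_upper = (1−x)·R_p = 27.51 kΩ.
R_L loads the lower segment: effective lower R = 20.29 kΩ.
V_out = 11.0 × 20.29/(27.51 + 20.29) = 4.670 V.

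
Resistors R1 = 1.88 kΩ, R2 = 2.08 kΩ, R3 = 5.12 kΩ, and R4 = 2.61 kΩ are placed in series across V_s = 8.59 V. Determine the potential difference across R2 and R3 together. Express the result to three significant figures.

V ≈ 5.29 V

Series total: ΣR = 1.88 + 2.08 + 5.12 + 2.61 = 11.69 kΩ.
R_{R2..R3} = 2.08 + 5.12 = 7.200 kΩ.
Voltage divider: V = V_s · (7.200 / 11.69) = 8.59 × 0.6159 = 5.291 V.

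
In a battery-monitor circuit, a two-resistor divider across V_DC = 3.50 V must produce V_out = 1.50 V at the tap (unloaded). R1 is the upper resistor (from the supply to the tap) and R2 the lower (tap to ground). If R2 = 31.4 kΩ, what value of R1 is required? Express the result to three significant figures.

The divider ratio is R2/(R1+R2) = 1.50/3.50 = 0.4286.
R1 = R2·(1/k − 1) = 31.4 × 1.333 = 41.87 kΩ.

R1 ≈ 41.9 kΩ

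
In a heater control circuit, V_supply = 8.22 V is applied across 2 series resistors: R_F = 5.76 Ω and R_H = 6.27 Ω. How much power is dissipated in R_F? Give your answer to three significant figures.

P ≈ 2.69 W

ΣR = 12.03 Ω → I = 8.22/12.03 = 0.6833 A.
P = I²R = 0.4669 × 5.76 = 2.689 W.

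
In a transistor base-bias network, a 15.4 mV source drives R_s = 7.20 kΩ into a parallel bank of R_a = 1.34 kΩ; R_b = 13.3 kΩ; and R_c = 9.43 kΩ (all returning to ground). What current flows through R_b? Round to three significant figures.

Combine the parallel branches: R_p = (1/1.34 + 1/13.3 + 1/9.43)⁻¹ = 1.078 kΩ.
V_A by voltage divider: V_A = 15.4 × 1.078/(7.20 + 1.078) = 2.006 mV.
Branch current I = V_A/R_b = 2.006/13.3 = 0.1508 µA.

I ≈ 0.151 µA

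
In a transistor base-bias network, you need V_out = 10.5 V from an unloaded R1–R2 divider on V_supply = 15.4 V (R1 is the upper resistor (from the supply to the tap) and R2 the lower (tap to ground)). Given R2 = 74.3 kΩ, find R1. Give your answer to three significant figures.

The divider ratio is R2/(R1+R2) = 10.5/15.4 = 0.6818.
R1 = R2·(1/k − 1) = 74.3 × 0.4667 = 34.67 kΩ.

R1 ≈ 34.7 kΩ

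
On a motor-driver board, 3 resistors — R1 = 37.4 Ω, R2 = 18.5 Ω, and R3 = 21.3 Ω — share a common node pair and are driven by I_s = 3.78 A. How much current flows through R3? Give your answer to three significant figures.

ΣG = 1/37.4 + 1/18.5 + 1/21.3 = 0.1277.
R3 takes the fraction G_k/ΣG = 0.04695/0.1277 = 0.3675, so I = 3.78 × 0.3675 = 1.389 A.

I ≈ 1.39 A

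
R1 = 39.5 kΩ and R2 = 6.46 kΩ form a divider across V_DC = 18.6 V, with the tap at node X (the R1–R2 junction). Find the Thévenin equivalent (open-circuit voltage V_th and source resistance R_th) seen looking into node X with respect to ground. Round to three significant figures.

With X open, the divider is unloaded: V_th = 18.6 × 6.46/45.96 = 2.614 V.
Looking into X with the source shorted: R_th = R1·R2/(R1+R2) = 39.50 × 6.46/45.96 = 5.552 kΩ.

V_th ≈ 2.61 V, R_th ≈ 5.55 kΩ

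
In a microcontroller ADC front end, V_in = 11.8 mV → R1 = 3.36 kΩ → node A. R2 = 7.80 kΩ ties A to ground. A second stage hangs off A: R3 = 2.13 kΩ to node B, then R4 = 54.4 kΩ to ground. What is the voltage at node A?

V_A ≈ 7.92 mV

Node A sees R2 in parallel with the series input of stage 2, R3 + R4 = 56.53 kΩ.
Effective lower resistance at A: R2 ‖ 56.53 = 6.854 kΩ.
So V_A = 11.8 × 0.6710 = 7.918 mV.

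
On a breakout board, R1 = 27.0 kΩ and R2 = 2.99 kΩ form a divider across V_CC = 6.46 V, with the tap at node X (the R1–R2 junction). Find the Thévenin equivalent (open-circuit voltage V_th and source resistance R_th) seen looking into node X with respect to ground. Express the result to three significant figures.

V_th ≈ 0.644 V, R_th ≈ 2.69 kΩ

With X open, the divider is unloaded: V_th = 6.46 × 2.99/29.99 = 0.6441 V.
Looking into X with the source shorted: R_th = R1·R2/(R1+R2) = 27.00 × 2.99/29.99 = 2.692 kΩ.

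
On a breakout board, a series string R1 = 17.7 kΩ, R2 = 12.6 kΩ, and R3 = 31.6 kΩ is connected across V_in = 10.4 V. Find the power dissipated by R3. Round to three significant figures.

P ≈ 0.892 mW

The common current is I = 10.4/61.90 = 0.1680 mA.
P(R3) = I²·R3 = (0.1680)² × 31.6 = 0.8920 mW.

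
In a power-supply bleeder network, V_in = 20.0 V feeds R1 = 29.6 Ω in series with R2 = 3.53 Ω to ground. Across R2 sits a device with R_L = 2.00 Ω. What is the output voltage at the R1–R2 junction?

V_out ≈ 0.827 V

The load sits in parallel with R2, giving an effective lower resistance R2' = R2·R_L/(R2+R_L) = 1.277 Ω.
Then V_out = V_in · R2'/(R1 + R2') = 20.0 × 1.277/30.88 = 0.8269 V.
(Unloaded it would be 2.13 V; the load pulls it down.)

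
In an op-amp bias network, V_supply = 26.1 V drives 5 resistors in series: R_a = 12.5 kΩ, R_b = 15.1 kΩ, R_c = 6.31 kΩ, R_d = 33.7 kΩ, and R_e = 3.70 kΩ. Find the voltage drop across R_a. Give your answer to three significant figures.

V ≈ 4.58 V

ΣR = 12.5 + 15.1 + 6.31 + 33.7 + 3.70 = 71.31 kΩ.
V = V_supply · R/ΣR = 26.1 × 0.1753 = 4.575 V.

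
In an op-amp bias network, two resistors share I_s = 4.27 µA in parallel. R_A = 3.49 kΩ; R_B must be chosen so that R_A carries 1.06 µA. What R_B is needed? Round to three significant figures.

The fraction through R_A equals R_B/(R_A+R_B).
1.06/4.27 = R_B/(R_A + R_B) → R_B = R_A · (0.2482)/(1 − 0.2482) = 3.49 × 0.3302 = 1.152 kΩ.

R_B ≈ 1.15 kΩ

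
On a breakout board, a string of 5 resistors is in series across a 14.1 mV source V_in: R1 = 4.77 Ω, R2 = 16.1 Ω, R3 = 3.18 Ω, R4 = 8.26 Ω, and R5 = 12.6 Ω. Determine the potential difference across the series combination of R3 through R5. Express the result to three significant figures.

V ≈ 7.55 mV

ΣR = 4.77 + 16.1 + 3.18 + 8.26 + 12.6 = 44.91 Ω.
R_{R3..R5} = 3.18 + 8.26 + 12.6 = 24.04 Ω.
Voltage divider: V = V_in · (24.04 / 44.91) = 14.1 × 0.5353 = 7.548 mV.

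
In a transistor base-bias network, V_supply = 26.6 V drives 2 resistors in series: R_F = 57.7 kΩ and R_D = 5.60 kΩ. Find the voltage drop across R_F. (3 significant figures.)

ΣR = 57.7 + 5.60 = 63.30 kΩ.
Voltage divider: V = V_supply · (57.70 / 63.30) = 26.6 × 0.9115 = 24.25 V.

V ≈ 24.2 V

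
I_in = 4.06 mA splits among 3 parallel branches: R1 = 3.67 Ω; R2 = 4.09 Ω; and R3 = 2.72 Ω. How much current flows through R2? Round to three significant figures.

ΣG = 1/3.67 + 1/4.09 + 1/2.72 = 0.8846.
R2 takes the fraction G_k/ΣG = 0.2445/0.8846 = 0.2764, so I = 4.06 × 0.2764 = 1.122 mA.

I ≈ 1.12 mA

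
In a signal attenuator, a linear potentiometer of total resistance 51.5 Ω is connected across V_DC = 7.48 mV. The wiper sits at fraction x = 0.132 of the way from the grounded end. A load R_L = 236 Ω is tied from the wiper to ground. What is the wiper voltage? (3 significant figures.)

V_out ≈ 0.963 mV

Lower segment x·R_p = 6.798 Ω; upper segment (1−x)·R_p = 44.70 Ω.
Lower segment in parallel with the load: 6.798 ‖ 236 = 6.608 Ω.
Then V_out = V_DC · 6.608/(44.70 + 6.608) = 0.9633 mV.
(Unloaded: V_out = x·V_DC = 0.987 mV.)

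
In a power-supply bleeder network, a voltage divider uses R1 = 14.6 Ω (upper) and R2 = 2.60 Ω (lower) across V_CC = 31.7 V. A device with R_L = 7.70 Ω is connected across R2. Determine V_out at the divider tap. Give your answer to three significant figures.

V_out ≈ 3.72 V

First combine the lower leg with the load: R2 ‖ R_L = 1.944 Ω.
Voltage divider with the loaded lower leg: V_out = 31.7 × 1.944/(14.6 + 1.944) = 31.7 × 0.1175 = 3.724 V.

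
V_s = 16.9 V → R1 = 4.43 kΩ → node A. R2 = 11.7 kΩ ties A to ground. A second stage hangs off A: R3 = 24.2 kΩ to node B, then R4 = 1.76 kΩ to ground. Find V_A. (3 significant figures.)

V_A ≈ 10.9 V

Node A sees R2 in parallel with the series input of stage 2, R3 + R4 = 25.96 kΩ.
Effective lower resistance at A: R2 ‖ 25.96 = 8.065 kΩ.
So V_A = 16.9 × 0.6455 = 10.91 V.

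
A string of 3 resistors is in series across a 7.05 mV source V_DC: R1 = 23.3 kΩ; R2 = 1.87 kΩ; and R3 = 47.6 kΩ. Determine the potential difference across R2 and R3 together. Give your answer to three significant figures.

Series total: ΣR = 23.3 + 1.87 + 47.6 = 72.77 kΩ.
R_{R2..R3} = 1.87 + 47.6 = 49.47 kΩ.
By the voltage-divider rule, V = 7.05 × 49.47/72.77 = 4.793 mV.

V ≈ 4.79 mV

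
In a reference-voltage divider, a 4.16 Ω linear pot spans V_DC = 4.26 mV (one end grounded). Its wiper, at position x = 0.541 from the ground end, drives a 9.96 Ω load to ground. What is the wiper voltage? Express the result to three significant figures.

V_out ≈ 2.09 mV

Lower segment x·R_p = 2.251 Ω; upper segment (1−x)·R_p = 1.909 Ω.
Lower segment in parallel with the load: 2.251 ‖ 9.96 = 1.836 Ω.
Then V_out = V_DC · 1.836/(1.909 + 1.836) = 2.088 mV.
(Unloaded: V_out = x·V_DC = 2.30 mV.)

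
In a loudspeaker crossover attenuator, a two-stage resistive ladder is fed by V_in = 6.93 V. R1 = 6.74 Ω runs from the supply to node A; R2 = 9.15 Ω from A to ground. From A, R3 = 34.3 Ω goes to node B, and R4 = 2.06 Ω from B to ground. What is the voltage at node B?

V_B ≈ 0.204 V

Node A sees R2 in parallel with the series input of stage 2, R3 + R4 = 36.36 Ω.
Effective lower resistance at A: R2 ‖ 36.36 = 7.310 Ω.
First divider: V_A = V_in · 7.310/(6.74 + 7.310) = 3.606 V.
Then the unloaded second divider: V_B = V_A × R4/(R3+R4) = 3.606 × 0.05666 = 0.2043 V.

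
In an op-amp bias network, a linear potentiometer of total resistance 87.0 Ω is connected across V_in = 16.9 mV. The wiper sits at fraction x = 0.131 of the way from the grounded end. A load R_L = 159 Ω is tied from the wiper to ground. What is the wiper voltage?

The pot divides into 75.60 Ω above the wiper and 11.40 Ω below.
Lower segment in parallel with the load: 11.40 ‖ 159 = 10.63 Ω.
Then V_out = V_in · 10.63/(75.60 + 10.63) = 2.084 mV.

V_out ≈ 2.08 mV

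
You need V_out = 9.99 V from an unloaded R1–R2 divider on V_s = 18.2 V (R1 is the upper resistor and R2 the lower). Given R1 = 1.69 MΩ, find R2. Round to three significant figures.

The divider ratio is R2/(R1+R2) = 9.99/18.2 = 0.5489.
So R2 = R1 · V_out/(V_s − V_out) = 1.69 × 9.99/(18.2 − 9.99) = 1.69 × 1.217 = 2.056 MΩ.

R2 ≈ 2.06 MΩ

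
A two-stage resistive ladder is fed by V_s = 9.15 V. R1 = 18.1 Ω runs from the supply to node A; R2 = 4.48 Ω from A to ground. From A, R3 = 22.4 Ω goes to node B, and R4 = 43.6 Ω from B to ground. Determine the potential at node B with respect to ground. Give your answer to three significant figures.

V_B ≈ 1.14 V

The second stage (R3 + R4 = 66.00 Ω) loads node A in parallel with R2.
Effective lower resistance at A: R2 ‖ 66.00 = 4.195 Ω.
So V_A = 9.15 × 0.1882 = 1.722 V.
V_B = V_A × 0.6606 = 1.137 V.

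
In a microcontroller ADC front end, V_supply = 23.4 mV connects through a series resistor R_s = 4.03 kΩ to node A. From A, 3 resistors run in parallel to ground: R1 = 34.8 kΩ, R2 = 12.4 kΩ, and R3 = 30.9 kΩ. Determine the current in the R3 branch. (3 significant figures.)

Combine the parallel branches: R_p = (1/34.8 + 1/12.4 + 1/30.9)⁻¹ = 7.055 kΩ.
Node voltage V_A = V_supply · R_p/(R_s + R_p) = 23.4 × 0.6364 = 14.89 mV.
Branch current I = V_A/R3 = 14.89/30.9 = 0.4820 µA.

I ≈ 0.482 µA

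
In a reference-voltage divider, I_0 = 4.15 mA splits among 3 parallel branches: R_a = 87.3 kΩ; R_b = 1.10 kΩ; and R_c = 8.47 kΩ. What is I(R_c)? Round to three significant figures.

Conductances: ΣG = 1/87.3 + 1/1.10 + 1/8.47 = 1.039 (1/kΩ).
R_c takes the fraction G_k/ΣG = 0.1181/1.039 = 0.1137, so I = 4.15 × 0.1137 = 0.4718 mA.

I ≈ 0.472 mA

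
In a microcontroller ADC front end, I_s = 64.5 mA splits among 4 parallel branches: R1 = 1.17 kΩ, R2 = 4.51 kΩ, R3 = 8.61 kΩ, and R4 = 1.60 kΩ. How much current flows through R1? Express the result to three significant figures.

I ≈ 30.3 mA

Total conductance ΣG = 1/1.17 + 1/4.51 + 1/8.61 + 1/1.60 = 1.818 (units of 1/kΩ).
By the current-divider rule, I = I_s · G_k/ΣG = 64.5 × 0.4702 = 30.33 mA.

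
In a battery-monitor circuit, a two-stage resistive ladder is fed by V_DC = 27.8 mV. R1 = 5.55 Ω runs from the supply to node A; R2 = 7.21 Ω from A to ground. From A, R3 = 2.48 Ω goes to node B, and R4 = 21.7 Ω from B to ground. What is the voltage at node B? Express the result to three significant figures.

Looking into the second stage from A: R3 + R4 = 24.18 Ω appears in parallel with R2.
Effective lower resistance at A: R2 ‖ 24.18 = 5.554 Ω.
V_A = 27.8 × 5.554/(5.55 + 5.554) = 13.90 mV.
V_B = V_A × 0.8974 = 12.48 mV.

V_B ≈ 12.5 mV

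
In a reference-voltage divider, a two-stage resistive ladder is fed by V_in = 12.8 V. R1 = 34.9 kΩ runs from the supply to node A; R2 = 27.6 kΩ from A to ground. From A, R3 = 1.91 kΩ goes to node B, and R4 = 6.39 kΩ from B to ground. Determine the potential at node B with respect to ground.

V_B ≈ 1.52 V

Node A sees R2 in parallel with the series input of stage 2, R3 + R4 = 8.300 kΩ.
R2 ‖ (R3+R4) = 6.381 kΩ.
First divider: V_A = V_in · 6.381/(34.9 + 6.381) = 1.979 V.
Then the unloaded second divider: V_B = V_A × R4/(R3+R4) = 1.979 × 0.7699 = 1.523 V.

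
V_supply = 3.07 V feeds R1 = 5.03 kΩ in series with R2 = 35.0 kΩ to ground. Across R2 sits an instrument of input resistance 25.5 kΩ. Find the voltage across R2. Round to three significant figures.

V_out ≈ 2.29 V

R2 ‖ R_L = (35.0 × 25.5)/(35.0 + 25.5) = 14.75 kΩ.
Voltage divider with the loaded lower leg: V_out = 3.07 × 14.75/(5.03 + 14.75) = 3.07 × 0.7457 = 2.289 V.
(Unloaded it would be 2.68 V; the load pulls it down.)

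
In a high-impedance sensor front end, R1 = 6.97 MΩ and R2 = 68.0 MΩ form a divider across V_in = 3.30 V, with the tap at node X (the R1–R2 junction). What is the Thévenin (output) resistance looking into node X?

R_th ≈ 6.32 MΩ

Looking into X with the source shorted: R_th = R1·R2/(R1+R2) = 6.970 × 68.0/74.97 = 6.322 MΩ.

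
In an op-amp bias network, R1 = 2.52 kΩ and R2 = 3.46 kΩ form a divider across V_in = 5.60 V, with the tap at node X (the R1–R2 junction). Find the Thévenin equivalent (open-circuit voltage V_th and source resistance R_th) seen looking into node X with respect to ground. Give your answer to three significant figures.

V_th ≈ 3.24 V, R_th ≈ 1.46 kΩ

Open-circuit (no load on X): V_th = V_in · R2/(R1 + R2) = 5.60 × 3.46/(2.520 + 3.46) = 3.240 V.
Zeroing V_in shorts the top of R1 to ground, so R_th = R1 ‖ R2 = 1.458 kΩ.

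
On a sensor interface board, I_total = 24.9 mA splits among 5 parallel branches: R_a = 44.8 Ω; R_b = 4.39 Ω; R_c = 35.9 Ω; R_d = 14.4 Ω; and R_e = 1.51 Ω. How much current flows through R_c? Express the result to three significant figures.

ΣG = 1/44.8 + 1/4.39 + 1/35.9 + 1/14.4 + 1/1.51 = 1.010.
Current divider: I(R_c) = I_total · G_k/ΣG = 24.9 × (0.02786/1.010) = 24.9 × 0.02759 = 0.6870 mA.

I ≈ 0.687 mA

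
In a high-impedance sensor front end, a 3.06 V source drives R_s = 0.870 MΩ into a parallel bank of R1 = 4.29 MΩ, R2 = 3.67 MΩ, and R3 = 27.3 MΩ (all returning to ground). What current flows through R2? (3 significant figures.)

I ≈ 0.567 µA

Combine the parallel branches: R_p = (1/4.29 + 1/3.67 + 1/27.3)⁻¹ = 1.844 MΩ.
V_A by voltage divider: V_A = 3.06 × 1.844/(0.870 + 1.844) = 2.079 V.
I(R2) = V_A / R2 = 2.079/3.67 = 0.5665 µA.
(Equivalently: I_total = 1.127 µA, then current-divider fraction G_k/ΣG = 0.5025.)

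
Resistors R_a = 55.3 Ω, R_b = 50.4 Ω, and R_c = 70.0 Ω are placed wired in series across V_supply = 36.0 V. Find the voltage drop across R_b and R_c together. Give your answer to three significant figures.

Total series resistance ΣR = 55.3 + 50.4 + 70.0 = 175.7 Ω.
R_{R_b..R_c} = 50.4 + 70.0 = 120.4 Ω.
V = V_supply · R/ΣR = 36.0 × 0.6853 = 24.67 V.

V ≈ 24.7 V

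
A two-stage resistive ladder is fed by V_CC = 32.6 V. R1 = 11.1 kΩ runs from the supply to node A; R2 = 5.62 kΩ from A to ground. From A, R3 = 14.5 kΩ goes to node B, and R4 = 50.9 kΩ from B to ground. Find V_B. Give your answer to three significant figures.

V_B ≈ 8.07 V

Looking into the second stage from A: R3 + R4 = 65.40 kΩ appears in parallel with R2.
R2 ‖ (R3+R4) = 5.175 kΩ.
So V_A = 32.6 × 0.3180 = 10.37 V.
V_B = V_A × 0.7783 = 8.068 V.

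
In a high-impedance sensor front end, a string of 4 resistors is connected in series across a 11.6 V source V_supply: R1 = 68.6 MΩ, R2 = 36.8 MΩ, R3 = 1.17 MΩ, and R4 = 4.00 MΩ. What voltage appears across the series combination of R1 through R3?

ΣR = 68.6 + 36.8 + 1.17 + 4.00 = 110.6 MΩ.
R_{R1..R3} = 68.6 + 36.8 + 1.17 = 106.6 MΩ.
V = V_supply · R/ΣR = 11.6 × 0.9638 = 11.18 V.

V ≈ 11.2 V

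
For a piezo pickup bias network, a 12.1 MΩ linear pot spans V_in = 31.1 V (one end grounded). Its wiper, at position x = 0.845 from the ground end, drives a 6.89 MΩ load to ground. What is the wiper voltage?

V_out ≈ 21.4 V

The pot divides into 1.876 MΩ above the wiper and 10.22 MΩ below.
(x·R_p) ‖ R_L = 4.116 MΩ.
Loaded-divider output: V_out = 31.1 × 0.6870 = 21.37 V.
(Unloaded: V_out = x·V_in = 26.3 V.)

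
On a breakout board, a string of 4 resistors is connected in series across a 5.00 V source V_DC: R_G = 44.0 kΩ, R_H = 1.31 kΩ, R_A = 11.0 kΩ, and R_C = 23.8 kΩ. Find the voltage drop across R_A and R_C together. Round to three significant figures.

Total series resistance ΣR = 44.0 + 1.31 + 11.0 + 23.8 = 80.11 kΩ.
R_{R_A..R_C} = 11.0 + 23.8 = 34.80 kΩ.
Voltage divider: V = V_DC · (34.80 / 80.11) = 5.00 × 0.4344 = 2.172 V.

V ≈ 2.17 V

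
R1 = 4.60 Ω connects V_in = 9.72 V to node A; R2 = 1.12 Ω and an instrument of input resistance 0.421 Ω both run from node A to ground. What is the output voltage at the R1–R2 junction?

V_out ≈ 0.606 V

The load sits in parallel with R2, giving an effective lower resistance R2' = R2·R_L/(R2+R_L) = 0.3060 Ω.
Now apply the divider: V_out = 9.72 × 0.06237 = 0.6062 V.
(Unloaded it would be 1.90 V; the load pulls it down.)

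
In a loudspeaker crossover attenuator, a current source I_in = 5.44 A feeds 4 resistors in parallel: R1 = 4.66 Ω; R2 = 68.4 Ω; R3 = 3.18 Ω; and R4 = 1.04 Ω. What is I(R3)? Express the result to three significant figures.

I ≈ 1.14 A

ΣG = 1/4.66 + 1/68.4 + 1/3.18 + 1/1.04 = 1.505.
By the current-divider rule, I = I_in · G_k/ΣG = 5.44 × 0.2089 = 1.137 A.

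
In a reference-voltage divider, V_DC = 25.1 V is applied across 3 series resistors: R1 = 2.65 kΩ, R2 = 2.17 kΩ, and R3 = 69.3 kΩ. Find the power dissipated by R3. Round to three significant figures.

P ≈ 7.95 mW

ΣR = 74.12 kΩ → I = 25.1/74.12 = 0.3386 mA.
P = I²R = 0.1147 × 69.3 = 7.947 mW.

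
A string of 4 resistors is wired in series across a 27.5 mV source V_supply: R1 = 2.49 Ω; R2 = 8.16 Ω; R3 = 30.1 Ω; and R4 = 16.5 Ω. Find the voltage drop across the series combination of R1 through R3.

Total series resistance ΣR = 2.49 + 8.16 + 30.1 + 16.5 = 57.25 Ω.
R_{R1..R3} = 2.49 + 8.16 + 30.1 = 40.75 Ω.
Voltage divider: V = V_supply · (40.75 / 57.25) = 27.5 × 0.7118 = 19.57 mV.

V ≈ 19.6 mV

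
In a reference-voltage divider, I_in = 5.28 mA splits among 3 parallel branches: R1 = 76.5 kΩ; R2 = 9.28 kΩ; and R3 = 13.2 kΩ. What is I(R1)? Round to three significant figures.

ΣG = 1/76.5 + 1/9.28 + 1/13.2 = 0.1966.
By the current-divider rule, I = I_in · G_k/ΣG = 5.28 × 0.06649 = 0.3511 mA.

I ≈ 0.351 mA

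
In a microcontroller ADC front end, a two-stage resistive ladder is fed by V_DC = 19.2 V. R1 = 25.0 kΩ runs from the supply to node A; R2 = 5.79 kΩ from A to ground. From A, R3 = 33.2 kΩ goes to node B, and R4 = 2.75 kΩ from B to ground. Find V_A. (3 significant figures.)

V_A ≈ 3.19 V

Looking into the second stage from A: R3 + R4 = 35.95 kΩ appears in parallel with R2.
Effective lower resistance at A: R2 ‖ 35.95 = 4.987 kΩ.
So V_A = 19.2 × 0.1663 = 3.193 V.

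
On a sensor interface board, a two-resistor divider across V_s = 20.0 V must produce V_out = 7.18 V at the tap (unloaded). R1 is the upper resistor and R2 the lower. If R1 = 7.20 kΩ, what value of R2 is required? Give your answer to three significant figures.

R2 ≈ 4.03 kΩ

The divider ratio is R2/(R1+R2) = 7.18/20.0 = 0.3590.
Rearranging, R2 = R1·k/(1−k) = 7.20 × 0.5601 = 4.032 kΩ.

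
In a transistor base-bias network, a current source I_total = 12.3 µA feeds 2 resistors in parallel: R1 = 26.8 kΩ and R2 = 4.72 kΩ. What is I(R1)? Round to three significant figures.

Two-branch current divider: I_k = I_total · R_other/(R_1 + R_2).
So I = 12.3 × 4.72/31.52 = 1.842 µA.

I ≈ 1.84 µA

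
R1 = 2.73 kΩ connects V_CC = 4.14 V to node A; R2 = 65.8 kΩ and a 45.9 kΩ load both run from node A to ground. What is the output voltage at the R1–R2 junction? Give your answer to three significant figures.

First combine the lower leg with the load: R2 ‖ R_L = 27.04 kΩ.
Now apply the divider: V_out = 4.14 × 0.9083 = 3.760 V.

V_out ≈ 3.76 V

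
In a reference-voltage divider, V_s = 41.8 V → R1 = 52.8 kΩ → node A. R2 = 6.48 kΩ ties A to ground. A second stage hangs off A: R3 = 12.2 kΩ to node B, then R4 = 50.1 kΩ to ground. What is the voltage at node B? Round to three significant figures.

V_B ≈ 3.36 V

The second stage (R3 + R4 = 62.30 kΩ) loads node A in parallel with R2.
R2 ‖ (R3+R4) = 5.869 kΩ.
First divider: V_A = V_s · 5.869/(52.8 + 5.869) = 4.182 V.
Stage 2 is unloaded, so V_B = V_A · R4/(R3+R4) = 4.182 × 50.1/62.30 = 3.363 V.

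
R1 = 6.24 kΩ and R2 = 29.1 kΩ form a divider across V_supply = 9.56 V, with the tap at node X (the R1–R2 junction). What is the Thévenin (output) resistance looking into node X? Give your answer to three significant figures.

R_th ≈ 5.14 kΩ

Zeroing V_supply shorts the top of R1 to ground, so R_th = R1 ‖ R2 = 5.138 kΩ.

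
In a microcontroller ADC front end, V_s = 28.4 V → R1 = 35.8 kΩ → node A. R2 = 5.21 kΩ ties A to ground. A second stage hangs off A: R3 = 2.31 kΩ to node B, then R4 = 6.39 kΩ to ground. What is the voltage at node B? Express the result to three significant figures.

V_B ≈ 1.74 V

The second stage (R3 + R4 = 8.700 kΩ) loads node A in parallel with R2.
Effective lower resistance at A: R2 ‖ 8.700 = 3.259 kΩ.
First divider: V_A = V_s · 3.259/(35.8 + 3.259) = 2.369 V.
V_B = V_A × 0.7345 = 1.740 V.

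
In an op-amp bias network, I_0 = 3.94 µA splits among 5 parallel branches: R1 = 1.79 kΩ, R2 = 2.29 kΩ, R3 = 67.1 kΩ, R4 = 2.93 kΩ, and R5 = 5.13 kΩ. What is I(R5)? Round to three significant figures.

Total conductance ΣG = 1/1.79 + 1/2.29 + 1/67.1 + 1/2.93 + 1/5.13 = 1.546 (units of 1/kΩ).
By the current-divider rule, I = I_0 · G_k/ΣG = 3.94 × 0.1260 = 0.4966 µA.

I ≈ 0.497 µA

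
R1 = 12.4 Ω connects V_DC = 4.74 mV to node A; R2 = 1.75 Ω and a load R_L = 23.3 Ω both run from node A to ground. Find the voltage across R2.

V_out ≈ 0.550 mV

First combine the lower leg with the load: R2 ‖ R_L = 1.628 Ω.
Now apply the divider: V_out = 4.74 × 0.1160 = 0.5500 mV.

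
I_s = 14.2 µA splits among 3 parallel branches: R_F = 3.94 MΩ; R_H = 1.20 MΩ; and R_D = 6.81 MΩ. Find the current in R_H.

Total conductance ΣG = 1/3.94 + 1/1.20 + 1/6.81 = 1.234 (units of 1/MΩ).
Current divider: I(R_H) = I_s · G_k/ΣG = 14.2 × (0.8333/1.234) = 14.2 × 0.6753 = 9.590 µA.

I ≈ 9.59 µA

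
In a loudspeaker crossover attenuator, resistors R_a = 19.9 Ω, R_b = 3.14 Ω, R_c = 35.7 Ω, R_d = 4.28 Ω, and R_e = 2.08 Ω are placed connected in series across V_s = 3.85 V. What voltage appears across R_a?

Series total: ΣR = 19.9 + 3.14 + 35.7 + 4.28 + 2.08 = 65.10 Ω.
Voltage divider: V = V_s · (19.90 / 65.10) = 3.85 × 0.3057 = 1.177 V.

V ≈ 1.18 V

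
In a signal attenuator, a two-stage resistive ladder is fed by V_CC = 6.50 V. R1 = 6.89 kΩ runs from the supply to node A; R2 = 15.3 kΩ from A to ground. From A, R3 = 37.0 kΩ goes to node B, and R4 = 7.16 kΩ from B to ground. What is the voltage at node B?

V_B ≈ 0.656 V

Looking into the second stage from A: R3 + R4 = 44.16 kΩ appears in parallel with R2.
R2 ‖ (R3+R4) = 11.36 kΩ.
So V_A = 6.50 × 0.6225 = 4.046 V.
V_B = V_A × 0.1621 = 0.6561 V.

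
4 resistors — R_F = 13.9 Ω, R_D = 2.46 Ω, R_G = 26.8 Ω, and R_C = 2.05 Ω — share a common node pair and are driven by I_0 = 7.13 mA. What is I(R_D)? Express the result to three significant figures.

Conductances: ΣG = 1/13.9 + 1/2.46 + 1/26.8 + 1/2.05 = 1.004 (1/Ω).
Current divider: I(R_D) = I_0 · G_k/ΣG = 7.13 × (0.4065/1.004) = 7.13 × 0.4051 = 2.888 mA.

I ≈ 2.89 mA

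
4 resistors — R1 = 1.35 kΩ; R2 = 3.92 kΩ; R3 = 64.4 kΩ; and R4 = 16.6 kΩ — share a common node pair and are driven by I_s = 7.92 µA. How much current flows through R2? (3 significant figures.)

Total conductance ΣG = 1/1.35 + 1/3.92 + 1/64.4 + 1/16.6 = 1.072 (units of 1/kΩ).
By the current-divider rule, I = I_s · G_k/ΣG = 7.92 × 0.2381 = 1.885 µA.

I ≈ 1.89 µA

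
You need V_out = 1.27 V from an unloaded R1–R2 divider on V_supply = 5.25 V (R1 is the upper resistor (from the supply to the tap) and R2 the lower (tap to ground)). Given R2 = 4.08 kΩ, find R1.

Required fraction k = V_out/V_supply = 0.2419.
R1 = R2·(1/k − 1) = 4.08 × 3.134 = 12.79 kΩ.

R1 ≈ 12.8 kΩ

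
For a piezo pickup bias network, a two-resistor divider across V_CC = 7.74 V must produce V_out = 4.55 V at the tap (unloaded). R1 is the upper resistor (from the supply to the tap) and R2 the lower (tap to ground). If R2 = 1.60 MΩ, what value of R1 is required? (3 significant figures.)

The divider ratio is R2/(R1+R2) = 4.55/7.74 = 0.5879.
So R1 = R2 · (V_CC/V_out − 1) = 1.60 × (7.74/4.55 − 1) = 1.60 × 0.7011 = 1.122 MΩ.

R1 ≈ 1.12 MΩ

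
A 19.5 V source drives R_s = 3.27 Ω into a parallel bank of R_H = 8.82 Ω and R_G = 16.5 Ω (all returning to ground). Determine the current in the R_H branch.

I ≈ 1.41 A

Equivalent of the parallel group: R_p = 5.748 Ω.
Node voltage V_A = V_supply · R_p/(R_s + R_p) = 19.5 × 0.6374 = 12.43 V.
Branch current I = V_A/R_H = 12.43/8.82 = 1.409 A.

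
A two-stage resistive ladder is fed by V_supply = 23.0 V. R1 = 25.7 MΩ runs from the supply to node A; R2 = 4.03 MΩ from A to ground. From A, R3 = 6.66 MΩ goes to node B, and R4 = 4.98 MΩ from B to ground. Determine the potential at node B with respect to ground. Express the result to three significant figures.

The second stage (R3 + R4 = 11.64 MΩ) loads node A in parallel with R2.
R2 ‖ (R3+R4) = 2.994 MΩ.
First divider: V_A = V_supply · 2.994/(25.7 + 2.994) = 2.400 V.
Stage 2 is unloaded, so V_B = V_A · R4/(R3+R4) = 2.400 × 4.98/11.64 = 1.027 V.

V_B ≈ 1.03 V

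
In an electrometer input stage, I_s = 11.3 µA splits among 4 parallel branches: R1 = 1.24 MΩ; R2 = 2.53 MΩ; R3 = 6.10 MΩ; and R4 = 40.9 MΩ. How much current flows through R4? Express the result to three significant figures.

ΣG = 1/1.24 + 1/2.53 + 1/6.10 + 1/40.9 = 1.390.
R4 takes the fraction G_k/ΣG = 0.02445/1.390 = 0.01759, so I = 11.3 × 0.01759 = 0.1988 µA.

I ≈ 0.199 µA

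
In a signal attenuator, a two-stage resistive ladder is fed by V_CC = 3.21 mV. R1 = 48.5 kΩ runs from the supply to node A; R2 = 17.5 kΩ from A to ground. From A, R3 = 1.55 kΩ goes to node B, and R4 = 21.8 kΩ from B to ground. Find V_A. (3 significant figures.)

The second stage (R3 + R4 = 23.35 kΩ) loads node A in parallel with R2.
Effective lower resistance at A: R2 ‖ 23.35 = 10.00 kΩ.
First divider: V_A = V_CC · 10.00/(48.5 + 10.00) = 0.5489 mV.

V_A ≈ 0.549 mV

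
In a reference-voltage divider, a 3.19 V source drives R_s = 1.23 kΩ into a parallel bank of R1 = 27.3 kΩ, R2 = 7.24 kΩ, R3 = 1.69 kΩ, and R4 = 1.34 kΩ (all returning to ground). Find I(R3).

Parallel bank: R_p = 1/(1/27.3 + 1/7.24 + 1/1.69 + 1/1.34) = 0.6611 kΩ.
V_A = 3.19 × 0.6611/1.891 = 1.115 V.
I(R3) = V_A / R3 = 1.115/1.69 = 0.6598 mA.

I ≈ 0.660 mA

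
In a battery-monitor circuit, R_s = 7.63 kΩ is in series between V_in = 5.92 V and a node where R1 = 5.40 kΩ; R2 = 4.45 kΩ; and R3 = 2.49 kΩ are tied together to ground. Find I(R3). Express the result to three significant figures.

Combine the parallel branches: R_p = (1/5.40 + 1/4.45 + 1/2.49)⁻¹ = 1.232 kΩ.
V_A = 5.92 × 1.232/8.862 = 0.8232 V.
I(R3) = V_A / R3 = 0.8232/2.49 = 0.3306 mA.

I ≈ 0.331 mA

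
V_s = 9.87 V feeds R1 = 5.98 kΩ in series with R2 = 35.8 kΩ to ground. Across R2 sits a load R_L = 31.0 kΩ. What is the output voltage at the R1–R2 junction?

R2 ‖ R_L = (35.8 × 31.0)/(35.8 + 31.0) = 16.61 kΩ.
Then V_out = V_s · R2'/(R1 + R2') = 9.87 × 16.61/22.59 = 7.258 V.

V_out ≈ 7.26 V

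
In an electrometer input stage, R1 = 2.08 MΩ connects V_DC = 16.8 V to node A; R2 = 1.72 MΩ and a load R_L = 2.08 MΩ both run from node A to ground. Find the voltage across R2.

R2 ‖ R_L = (1.72 × 2.08)/(1.72 + 2.08) = 0.9415 MΩ.
Voltage divider with the loaded lower leg: V_out = 16.8 × 0.9415/(2.08 + 0.9415) = 16.8 × 0.3116 = 5.235 V.
(Unloaded it would be 7.60 V; the load pulls it down.)

V_out ≈ 5.23 V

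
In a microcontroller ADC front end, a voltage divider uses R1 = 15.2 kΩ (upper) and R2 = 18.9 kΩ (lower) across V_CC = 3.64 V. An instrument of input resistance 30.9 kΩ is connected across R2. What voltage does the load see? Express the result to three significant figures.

First combine the lower leg with the load: R2 ‖ R_L = 11.73 kΩ.
Then V_out = V_CC · R2'/(R1 + R2') = 3.64 × 11.73/26.93 = 1.585 V.

V_out ≈ 1.59 V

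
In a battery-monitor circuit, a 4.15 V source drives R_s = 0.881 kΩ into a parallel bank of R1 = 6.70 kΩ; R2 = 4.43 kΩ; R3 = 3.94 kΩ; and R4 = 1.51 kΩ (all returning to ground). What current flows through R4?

Combine the parallel branches: R_p = (1/6.70 + 1/4.43 + 1/3.94 + 1/1.51)⁻¹ = 0.7746 kΩ.
V_A by voltage divider: V_A = 4.15 × 0.7746/(0.881 + 0.7746) = 1.942 V.
Branch current I = V_A/R4 = 1.942/1.51 = 1.286 mA.
(Equivalently: I_total = 2.507 mA, then current-divider fraction G_k/ΣG = 0.5130.)

I ≈ 1.29 mA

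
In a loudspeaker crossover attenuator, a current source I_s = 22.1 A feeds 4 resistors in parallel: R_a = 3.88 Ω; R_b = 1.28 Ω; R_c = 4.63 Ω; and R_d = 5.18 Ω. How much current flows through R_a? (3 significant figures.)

I ≈ 3.93 A

Conductances: ΣG = 1/3.88 + 1/1.28 + 1/4.63 + 1/5.18 = 1.448 (1/Ω).
Current divider: I(R_a) = I_s · G_k/ΣG = 22.1 × (0.2577/1.448) = 22.1 × 0.1780 = 3.934 A.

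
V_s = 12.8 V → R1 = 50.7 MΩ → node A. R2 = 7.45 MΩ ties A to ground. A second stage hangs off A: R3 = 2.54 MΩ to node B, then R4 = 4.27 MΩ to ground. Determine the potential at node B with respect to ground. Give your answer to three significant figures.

Node A sees R2 in parallel with the series input of stage 2, R3 + R4 = 6.810 MΩ.
R2 ‖ (R3+R4) = 3.558 MΩ.
So V_A = 12.8 × 0.06557 = 0.8393 V.
Then the unloaded second divider: V_B = V_A × R4/(R3+R4) = 0.8393 × 0.6270 = 0.5263 V.

V_B ≈ 0.526 V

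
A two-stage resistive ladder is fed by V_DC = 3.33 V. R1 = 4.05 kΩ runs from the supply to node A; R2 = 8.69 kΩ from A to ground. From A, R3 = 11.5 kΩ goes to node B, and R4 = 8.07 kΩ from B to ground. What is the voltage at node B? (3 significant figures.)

V_B ≈ 0.821 V

Node A sees R2 in parallel with the series input of stage 2, R3 + R4 = 19.57 kΩ.
R2 ‖ (R3+R4) = 6.018 kΩ.
So V_A = 3.33 × 0.5977 = 1.990 V.
Stage 2 is unloaded, so V_B = V_A · R4/(R3+R4) = 1.990 × 8.07/19.57 = 0.8208 V.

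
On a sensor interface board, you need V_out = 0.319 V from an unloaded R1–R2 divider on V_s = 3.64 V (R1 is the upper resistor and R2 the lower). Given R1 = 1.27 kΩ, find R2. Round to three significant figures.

R2 ≈ 0.122 kΩ

V_out/V_s = R2/(R1+R2) = 0.08764.
So R2 = R1 · V_out/(V_s − V_out) = 1.27 × 0.319/(3.64 − 0.319) = 1.27 × 0.09606 = 0.1220 kΩ.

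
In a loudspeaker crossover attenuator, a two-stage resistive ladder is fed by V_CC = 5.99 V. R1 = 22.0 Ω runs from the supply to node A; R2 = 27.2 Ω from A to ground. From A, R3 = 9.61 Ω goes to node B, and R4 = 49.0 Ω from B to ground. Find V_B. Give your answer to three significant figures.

V_B ≈ 2.29 V

Looking into the second stage from A: R3 + R4 = 58.61 Ω appears in parallel with R2.
Effective lower resistance at A: R2 ‖ 58.61 = 18.58 Ω.
First divider: V_A = V_CC · 18.58/(22.0 + 18.58) = 2.742 V.
V_B = V_A × 0.8360 = 2.293 V.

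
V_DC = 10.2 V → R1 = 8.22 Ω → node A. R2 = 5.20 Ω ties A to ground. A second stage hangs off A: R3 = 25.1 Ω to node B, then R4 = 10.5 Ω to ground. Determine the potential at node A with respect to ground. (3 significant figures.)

Node A sees R2 in parallel with the series input of stage 2, R3 + R4 = 35.60 Ω.
Effective lower resistance at A: R2 ‖ 35.60 = 4.537 Ω.
V_A = 10.2 × 4.537/(8.22 + 4.537) = 3.628 V.

V_A ≈ 3.63 V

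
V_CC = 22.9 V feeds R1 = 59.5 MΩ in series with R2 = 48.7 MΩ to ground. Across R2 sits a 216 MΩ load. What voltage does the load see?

V_out ≈ 9.17 V

The load sits in parallel with R2, giving an effective lower resistance R2' = R2·R_L/(R2+R_L) = 39.74 MΩ.
Then V_out = V_CC · R2'/(R1 + R2') = 22.9 × 39.74/99.24 = 9.170 V.
(Unloaded it would be 10.3 V; the load pulls it down.)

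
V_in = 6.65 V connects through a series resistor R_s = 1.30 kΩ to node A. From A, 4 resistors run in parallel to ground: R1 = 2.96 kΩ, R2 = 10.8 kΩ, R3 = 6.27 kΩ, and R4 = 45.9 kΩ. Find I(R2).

Combine the parallel branches: R_p = (1/2.96 + 1/10.8 + 1/6.27 + 1/45.9)⁻¹ = 1.635 kΩ.
V_A = 6.65 × 1.635/2.935 = 3.704 V.
I(R2) = V_A / R2 = 3.704/10.8 = 0.3430 mA.

I ≈ 0.343 mA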